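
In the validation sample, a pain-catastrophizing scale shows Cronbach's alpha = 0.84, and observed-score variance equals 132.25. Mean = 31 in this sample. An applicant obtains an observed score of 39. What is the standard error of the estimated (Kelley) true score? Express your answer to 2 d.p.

4.22

SD = √132.25 ≃ 11.50000
SE_est = SD × √(r(1 − r)) = 11.50000 × √0.13440 ≃ 11.50000 × 0.36661 ≃ 4.21597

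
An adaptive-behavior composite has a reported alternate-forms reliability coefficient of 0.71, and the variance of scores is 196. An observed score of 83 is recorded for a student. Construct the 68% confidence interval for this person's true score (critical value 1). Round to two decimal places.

[75.46, 90.54]

SD = √196 = 14.0000
The standard error of measurement is 14.0000·√(1 − 0.7100) ≈ 14.0000·0.5385 ≈ 7.5392.
1 · SEM ≈ 7.5392
CI = 83 ± 7.5392 → [75.4608, 90.5392]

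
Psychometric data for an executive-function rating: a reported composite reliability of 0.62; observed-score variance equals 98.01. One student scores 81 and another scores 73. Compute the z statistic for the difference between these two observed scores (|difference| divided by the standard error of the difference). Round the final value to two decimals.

SD = √98.01 ≈ 9.900
The standard error of measurement is 9.900·√(1 − 0.620) ≈ 9.900·0.616 ≈ 6.103.
Standard error of the difference = 6.103·√2 ≈ 8.631
z = |81 − 73| / 8.631 = 8 / 8.631 ≈ 0.927

0.93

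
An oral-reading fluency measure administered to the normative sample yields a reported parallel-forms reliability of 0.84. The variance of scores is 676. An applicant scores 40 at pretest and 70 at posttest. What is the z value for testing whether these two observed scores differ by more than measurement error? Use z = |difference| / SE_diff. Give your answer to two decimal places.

2.04

SD = √676 = 26.00000
The standard error of measurement is 26.00000*√(1 − 0.84000) ≈ 26.00000*0.40000 ≈ 10.40000.
SE_diff = √2 * SEM ≈ 14.70782
z = |40 − 70| / 14.70782 = 30 / 14.70782 ≈ 2.03973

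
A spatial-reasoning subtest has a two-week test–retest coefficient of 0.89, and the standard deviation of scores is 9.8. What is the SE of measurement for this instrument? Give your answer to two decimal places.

3.25

SEM = 9.80000*√(1 − 0.89000) ≈ 3.25029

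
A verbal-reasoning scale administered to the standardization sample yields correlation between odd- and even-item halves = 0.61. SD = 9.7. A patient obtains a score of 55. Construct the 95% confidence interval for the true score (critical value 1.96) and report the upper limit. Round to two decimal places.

Full-length reliability (Spearman-Brown) = 2(0.61)/(1+0.61) ≈ 0.758
SEM = 9.700 · √(1 − 0.758) = 9.700 · √0.242 ≈ 9.700 · 0.492 ≈ 4.774
1.96 · SEM ≈ 9.357
Upper bound: 55 + 9.357 = 64.357

64.36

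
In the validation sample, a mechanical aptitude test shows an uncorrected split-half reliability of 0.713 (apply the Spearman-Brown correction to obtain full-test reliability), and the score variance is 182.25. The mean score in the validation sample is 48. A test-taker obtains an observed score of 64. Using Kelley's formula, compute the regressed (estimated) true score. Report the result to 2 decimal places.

61.32

r_full = 2·0.713 / (1 + 0.713) ≈ 0.832
Estimated true score = 0.832×64 + (1 − 0.832)×48 ≈ 61.319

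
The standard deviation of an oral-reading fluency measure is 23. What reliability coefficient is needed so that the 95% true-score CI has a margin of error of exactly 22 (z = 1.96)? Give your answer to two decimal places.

0.76

Required SEM = 22 / 1.96 ≈ 11.224
r = 1 − (SEM / SD)² = 1 − (11.224 / 23)² ≈ 1 − 0.238 ≈ 0.762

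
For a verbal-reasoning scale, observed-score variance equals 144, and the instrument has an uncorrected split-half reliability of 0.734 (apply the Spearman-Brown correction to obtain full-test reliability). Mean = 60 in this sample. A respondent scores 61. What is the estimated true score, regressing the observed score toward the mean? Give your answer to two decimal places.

60.85

r_full = 2·0.734 / (1 + 0.734) ≈ 0.8466
T̂ = r·X + (1 − r)·M = 0.8466×61 + 0.1534×60 ≈ 51.6424 + 9.2042 ≈ 60.8466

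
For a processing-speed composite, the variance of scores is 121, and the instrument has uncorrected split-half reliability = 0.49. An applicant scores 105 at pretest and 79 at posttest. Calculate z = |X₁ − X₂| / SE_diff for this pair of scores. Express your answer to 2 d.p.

σ = 121^(1/2) = 11.000
Spearman-Brown: r = 2(0.49) / (1 + 0.49) = 0.980 / 1.490 ≃ 0.658
SEM = 11.000*√(1 − 0.658) ≃ 6.436
SE_diff = SEM * √2 ≃ 6.436 * 1.414 ≃ 9.101
z = |105 − 79| / 9.101 = 26 / 9.101 ≃ 2.857

2.86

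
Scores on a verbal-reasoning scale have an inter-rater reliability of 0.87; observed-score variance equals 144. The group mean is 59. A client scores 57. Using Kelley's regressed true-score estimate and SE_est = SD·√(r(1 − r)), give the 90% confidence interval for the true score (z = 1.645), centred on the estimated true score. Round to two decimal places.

[50.62, 63.90]

SD = √144 = 12.000
Estimated true score = 0.870·57 + (1 − 0.870)·59 ≈ 57.260
SE_est = 12.000·√[r(1 − r)] ≈ 4.036
90% CI: 57.260 ± 6.639 ≈ (50.621, 63.899)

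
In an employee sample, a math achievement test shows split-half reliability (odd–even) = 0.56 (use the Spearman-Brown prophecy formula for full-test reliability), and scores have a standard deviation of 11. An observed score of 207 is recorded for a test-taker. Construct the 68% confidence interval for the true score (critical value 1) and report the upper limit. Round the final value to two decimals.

212.84

r_full = 2·0.56 / (1 + 0.56) ≈ 0.7179
SEM = 11.0000 × √(1 − 0.7179) = 11.0000 × √0.2821 ≈ 11.0000 × 0.5311 ≈ 5.8419
1 × SEM ≈ 5.8419
Upper limit = 207 + 5.8419 ≈ 212.8419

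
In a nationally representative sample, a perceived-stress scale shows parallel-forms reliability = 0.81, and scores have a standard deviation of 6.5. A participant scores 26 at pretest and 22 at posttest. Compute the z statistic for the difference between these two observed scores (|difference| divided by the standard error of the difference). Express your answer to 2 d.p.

1.00

The standard error of measurement is 6.500*√(1 − 0.810) ≈ 6.500*0.436 ≈ 2.833.
SE_diff = SEM * √2 ≈ 2.833 * 1.414 ≈ 4.007
z = |26 − 22| / 4.007 = 4 / 4.007 ≈ 0.998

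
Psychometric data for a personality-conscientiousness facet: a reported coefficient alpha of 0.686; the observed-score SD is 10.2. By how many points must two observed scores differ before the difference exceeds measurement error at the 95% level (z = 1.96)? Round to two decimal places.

SEM = 10.20000 × √(1 − 0.68600) = 10.20000 × √0.31400 ≈ 10.20000 × 0.56036 ≈ 5.71564
SE_diff = √2 × SEM ≈ 8.08314
Minimum reliable difference = 1.96 × SE_diff ≈ 1.96 × 8.08314 ≈ 15.84295

15.84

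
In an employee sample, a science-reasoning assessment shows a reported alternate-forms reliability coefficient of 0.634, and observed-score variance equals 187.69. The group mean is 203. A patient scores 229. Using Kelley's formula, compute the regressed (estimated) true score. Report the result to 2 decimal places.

219.48

T̂ = 0.634(229) + 0.366(203) ≈ 219.484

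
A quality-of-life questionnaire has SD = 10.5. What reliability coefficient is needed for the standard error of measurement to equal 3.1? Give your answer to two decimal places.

0.91

r = 1 − (3.10000/10.5)² ≈ 1 − 0.08717 ≈ 0.91283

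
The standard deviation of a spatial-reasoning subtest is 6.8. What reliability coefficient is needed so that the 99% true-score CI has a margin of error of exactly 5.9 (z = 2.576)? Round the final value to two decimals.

SEM needed = half-width / z = 5.9/2.576 ≈ 2.290
r = 1 − (2.290/6.8)² ≈ 1 − 0.113 ≈ 0.887

0.89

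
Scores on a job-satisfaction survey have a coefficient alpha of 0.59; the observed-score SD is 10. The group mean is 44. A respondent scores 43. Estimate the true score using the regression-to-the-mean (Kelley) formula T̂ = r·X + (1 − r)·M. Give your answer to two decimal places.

43.41

Estimated true score = 0.5900*43 + (1 − 0.5900)*44 ≈ 43.4100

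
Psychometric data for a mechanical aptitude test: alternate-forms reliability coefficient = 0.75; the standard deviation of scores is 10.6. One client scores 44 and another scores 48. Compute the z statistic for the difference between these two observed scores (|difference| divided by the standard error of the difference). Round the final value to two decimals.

0.53

SEM = 10.600 * √(1 − 0.750) = 10.600 * √0.250 ≈ 10.600 * 0.500 ≈ 5.300
Standard error of the difference = 5.300·√2 ≈ 7.495
z = 4 / 7.495 ≈ 0.534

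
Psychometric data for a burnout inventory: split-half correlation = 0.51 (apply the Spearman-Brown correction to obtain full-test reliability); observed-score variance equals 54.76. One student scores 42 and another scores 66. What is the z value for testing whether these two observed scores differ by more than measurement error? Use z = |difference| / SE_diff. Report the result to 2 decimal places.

4.03

SD = √54.76 = 7.4000
Spearman-Brown: r = 2(0.51) / (1 + 0.51) = 1.0200 / 1.5100 ≃ 0.6755
SEM = 7.4000·√(1 − 0.6755) ≃ 4.2154
SE_diff = √2 · SEM ≃ 5.9615
z = 24 / 5.9615 ≃ 4.0258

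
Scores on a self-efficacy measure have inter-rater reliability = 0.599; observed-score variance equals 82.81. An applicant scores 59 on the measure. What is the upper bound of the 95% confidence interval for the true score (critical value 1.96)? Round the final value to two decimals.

SD = √82.81 ≃ 9.1000
SEM = 9.1000 × √(1 − 0.5990) = 9.1000 × √0.4010 ≃ 9.1000 × 0.6332 ≃ 5.7625
Half-width = 1.96×5.7625 ≃ 11.2946
Upper bound: 59 + 11.2946 = 70.2946

70.29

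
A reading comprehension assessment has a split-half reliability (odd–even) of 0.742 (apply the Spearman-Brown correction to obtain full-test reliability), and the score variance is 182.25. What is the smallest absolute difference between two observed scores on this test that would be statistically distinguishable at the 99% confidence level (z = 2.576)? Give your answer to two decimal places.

SD = √182.25 ≈ 13.500
Full-length reliability (Spearman-Brown) = 2(0.742)/(1+0.742) ≈ 0.852
The standard error of measurement is 13.500×√(1 − 0.852) ≈ 13.500×0.385 ≈ 5.195.
SE_diff = √2 × SEM ≈ 7.347
Minimum reliable difference = 2.576 × SE_diff ≈ 2.576 × 7.347 ≈ 18.927

18.93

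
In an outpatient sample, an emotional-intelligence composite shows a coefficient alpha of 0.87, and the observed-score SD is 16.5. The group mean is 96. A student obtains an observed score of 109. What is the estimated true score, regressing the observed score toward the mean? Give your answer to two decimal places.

T̂ = 0.870(109) + 0.130(96) ≈ 107.310

107.31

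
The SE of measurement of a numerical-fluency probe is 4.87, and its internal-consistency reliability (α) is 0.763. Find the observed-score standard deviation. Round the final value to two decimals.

SD = 4.87 / √(1 − 0.763) ≈ 10.00356

10.00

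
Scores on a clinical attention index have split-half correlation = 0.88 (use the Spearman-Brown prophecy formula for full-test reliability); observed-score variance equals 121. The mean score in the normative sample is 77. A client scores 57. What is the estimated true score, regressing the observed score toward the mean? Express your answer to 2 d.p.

Full-length reliability (Spearman-Brown) = 2(0.88)/(1+0.88) ≈ 0.9362
Estimated true score = 0.9362·57 + (1 − 0.9362)·77 ≈ 58.2766

58.28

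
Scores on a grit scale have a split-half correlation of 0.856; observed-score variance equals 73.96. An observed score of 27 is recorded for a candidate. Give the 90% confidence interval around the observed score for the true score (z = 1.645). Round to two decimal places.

[23.06, 30.94]

SD = √73.96 = 8.60000
Full-length reliability (Spearman-Brown) = 2(0.856)/(1+0.856) ≈ 0.92241
SEM = 8.60000 × √(1 − 0.92241) = 8.60000 × √0.07759 ≈ 8.60000 × 0.27854 ≈ 2.39547
1.645 × SEM ≈ 3.94055
Interval: (23.05945, 30.94055)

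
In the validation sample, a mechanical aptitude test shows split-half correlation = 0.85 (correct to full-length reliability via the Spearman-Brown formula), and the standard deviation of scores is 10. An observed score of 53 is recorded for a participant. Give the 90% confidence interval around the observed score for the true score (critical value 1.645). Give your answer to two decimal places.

Full-length reliability (Spearman-Brown) = 2(0.85)/(1+0.85) ≃ 0.91892
SEM = 10.00000 * √(1 − 0.91892) = 10.00000 * √0.08108 ≃ 10.00000 * 0.28475 ≃ 2.84747
Margin = 1.645 * 2.84747 ≃ 4.68409
Interval: (48.31591, 57.68409)

[48.32, 57.68]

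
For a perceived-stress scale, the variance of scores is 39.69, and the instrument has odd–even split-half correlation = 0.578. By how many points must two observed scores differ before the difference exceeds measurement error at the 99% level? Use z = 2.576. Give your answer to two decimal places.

11.87

σ = 39.69^(1/2) = 6.300
r_full = 2·0.578 / (1 + 0.578) ≈ 0.733
SEM = 6.300*√(1 − 0.733) ≈ 3.258
SE_diff = √2 * SEM ≈ 4.607
Minimum reliable difference = 2.576 * SE_diff ≈ 2.576 * 4.607 ≈ 11.869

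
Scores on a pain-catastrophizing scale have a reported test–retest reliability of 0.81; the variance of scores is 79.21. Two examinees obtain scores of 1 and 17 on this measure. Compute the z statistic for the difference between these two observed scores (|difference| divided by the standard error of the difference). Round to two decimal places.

SD = √79.21 ≈ 8.900
SEM = 8.900×√(1 − 0.810) ≈ 3.879
SE_diff = √2 × SEM ≈ 5.486
z = 16 / 5.486 ≈ 2.916

2.92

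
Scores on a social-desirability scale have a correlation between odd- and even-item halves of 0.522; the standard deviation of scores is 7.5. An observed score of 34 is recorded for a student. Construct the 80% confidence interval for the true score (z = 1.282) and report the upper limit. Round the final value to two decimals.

Spearman-Brown: r = 2(0.522) / (1 + 0.522) = 1.0440 / 1.5220 ≃ 0.6859
SEM = 7.5000 * √(1 − 0.6859) = 7.5000 * √0.3141 ≃ 7.5000 * 0.5604 ≃ 4.2031
Half-width = 1.282*4.2031 ≃ 5.3884
Upper limit = 34 + 5.3884 ≃ 39.3884

39.39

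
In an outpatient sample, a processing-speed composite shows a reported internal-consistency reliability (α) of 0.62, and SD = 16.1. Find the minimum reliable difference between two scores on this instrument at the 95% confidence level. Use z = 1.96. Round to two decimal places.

27.51

SEM = 16.100*√(1 − 0.620) ≈ 9.925
Standard error of the difference = 9.925·√2 ≈ 14.036
Smallest detectable difference = 1.96*14.036 ≈ 27.510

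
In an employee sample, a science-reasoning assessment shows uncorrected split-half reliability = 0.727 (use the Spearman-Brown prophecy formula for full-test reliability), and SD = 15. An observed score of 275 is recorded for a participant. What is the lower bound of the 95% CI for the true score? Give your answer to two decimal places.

r_full = 2·0.727 / (1 + 0.727) ≈ 0.8419
SEM = 15.0000 * √(1 − 0.8419) = 15.0000 * √0.1581 ≈ 15.0000 * 0.3976 ≈ 5.9638
1.96 * SEM ≈ 11.6891
Lower bound: 275 − 11.6891 = 263.3109

263.31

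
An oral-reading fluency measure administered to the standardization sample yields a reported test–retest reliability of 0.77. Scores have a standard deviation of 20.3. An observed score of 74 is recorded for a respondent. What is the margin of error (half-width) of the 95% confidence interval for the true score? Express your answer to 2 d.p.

The standard error of measurement is 20.3000×√(1 − 0.7700) ≈ 20.3000×0.4796 ≈ 9.7355.
Margin = 1.96 × 9.7355 ≈ 19.0817

19.08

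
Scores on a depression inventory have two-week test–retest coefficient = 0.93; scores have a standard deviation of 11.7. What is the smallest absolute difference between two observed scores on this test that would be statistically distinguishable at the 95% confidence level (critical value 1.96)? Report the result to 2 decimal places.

The standard error of measurement is 11.7000*√(1 − 0.9300) ≈ 11.7000*0.2646 ≈ 3.0955.
SE_diff = SEM * √2 ≈ 3.0955 * 1.4142 ≈ 4.3777
Smallest detectable difference = 1.96*4.3777 ≈ 8.5804

8.58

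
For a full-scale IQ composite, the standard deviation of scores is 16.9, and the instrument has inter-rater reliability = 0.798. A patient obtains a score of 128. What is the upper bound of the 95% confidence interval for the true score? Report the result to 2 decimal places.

The standard error of measurement is 16.90000×√(1 − 0.79800) ≈ 16.90000×0.44944 ≈ 7.59561.
Half-width = 1.96×7.59561 ≈ 14.88739
Upper limit = 128 + 14.88739 ≈ 142.88739

142.89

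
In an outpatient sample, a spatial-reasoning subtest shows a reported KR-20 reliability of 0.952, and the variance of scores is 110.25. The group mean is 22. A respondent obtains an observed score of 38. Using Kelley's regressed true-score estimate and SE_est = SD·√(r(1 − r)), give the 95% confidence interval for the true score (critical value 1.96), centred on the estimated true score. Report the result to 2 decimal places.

SD = √110.25 = 10.500
T̂ = r·X + (1 − r)·M = 0.952·38 + 0.048·22 = 36.176 + 1.056 ≈ 37.232
SE_est = 10.500·√[r(1 − r)] ≈ 2.245
95% CI: 37.232 ± 4.399 ≈ (32.833, 41.631)

[32.83, 41.63]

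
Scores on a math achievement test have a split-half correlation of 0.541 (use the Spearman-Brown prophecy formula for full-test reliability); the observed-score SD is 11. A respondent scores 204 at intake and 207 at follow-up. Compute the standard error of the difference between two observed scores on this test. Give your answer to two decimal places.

8.49

r_full = 2·0.541 / (1 + 0.541) ≈ 0.70214
SEM = 11.00000 · √(1 − 0.70214) = 11.00000 · √0.29786 ≈ 11.00000 · 0.54576 ≈ 6.00341
Standard error of the difference = 6.00341·√2 ≈ 8.49010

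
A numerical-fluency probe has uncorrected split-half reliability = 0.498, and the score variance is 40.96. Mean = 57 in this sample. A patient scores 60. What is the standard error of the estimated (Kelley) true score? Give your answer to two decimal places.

3.02

σ = 40.96^(1/2) = 6.40000
r_full = 2·0.498 / (1 + 0.498) ≈ 0.66489
SE_est = SD · √(r(1 − r)) = 6.40000 · √0.22281 ≈ 6.40000 · 0.47203 ≈ 3.02099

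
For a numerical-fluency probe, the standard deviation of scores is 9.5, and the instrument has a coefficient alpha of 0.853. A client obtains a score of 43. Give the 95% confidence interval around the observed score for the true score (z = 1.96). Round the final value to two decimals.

SEM = 9.500 * √(1 − 0.853) = 9.500 * √0.147 ≈ 9.500 * 0.383 ≈ 3.642
Half-width = 1.96*3.642 ≈ 7.139
95% CI: 43 ± 7.139 = [35.861, 50.139]

[35.86, 50.14]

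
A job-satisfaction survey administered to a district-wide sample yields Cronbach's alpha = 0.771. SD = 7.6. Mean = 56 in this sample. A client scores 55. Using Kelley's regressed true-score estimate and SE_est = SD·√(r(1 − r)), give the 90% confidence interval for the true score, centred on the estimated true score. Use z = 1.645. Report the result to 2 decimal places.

T̂ = r·X + (1 − r)·M = 0.7710*55 + 0.2290*56 = 42.4050 + 12.8240 ≃ 55.2290
SE_est = 7.6000·√[r(1 − r)] ≃ 3.1934
90% CI: 55.2290 ± 5.2532 ≃ (49.9758, 60.4822)

[49.98, 60.48]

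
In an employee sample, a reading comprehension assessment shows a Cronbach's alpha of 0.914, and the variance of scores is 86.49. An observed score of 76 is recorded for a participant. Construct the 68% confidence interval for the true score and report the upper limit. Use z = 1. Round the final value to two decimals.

SD = √86.49 ≈ 9.3000
SEM = 9.3000 · √(1 − 0.9140) = 9.3000 · √0.0860 ≈ 9.3000 · 0.2933 ≈ 2.7273
Margin = 1 · 2.7273 ≈ 2.7273
Upper limit = 76 + 2.7273 ≈ 78.7273

78.73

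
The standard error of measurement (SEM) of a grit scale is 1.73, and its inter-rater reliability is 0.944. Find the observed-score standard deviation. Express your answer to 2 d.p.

7.31

SD = SEM / √(1 − r) = 1.73 / √0.0560 ≈ 1.73 / 0.2366 ≈ 7.3106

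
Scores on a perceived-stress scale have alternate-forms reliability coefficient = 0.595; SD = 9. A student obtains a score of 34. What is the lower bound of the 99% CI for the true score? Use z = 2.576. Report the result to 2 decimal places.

19.25

SEM = 9.0000 · √(1 − 0.5950) = 9.0000 · √0.4050 ≃ 9.0000 · 0.6364 ≃ 5.7276
2.576 · SEM ≃ 14.7542
Lower bound: 34 − 14.7542 = 19.2458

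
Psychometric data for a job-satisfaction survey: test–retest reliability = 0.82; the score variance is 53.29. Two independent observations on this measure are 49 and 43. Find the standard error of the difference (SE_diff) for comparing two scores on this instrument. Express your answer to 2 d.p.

4.38

SD = √53.29 = 7.300
SEM = 7.300*√(1 − 0.820) ≈ 3.097
Standard error of the difference = 3.097·√2 ≈ 4.380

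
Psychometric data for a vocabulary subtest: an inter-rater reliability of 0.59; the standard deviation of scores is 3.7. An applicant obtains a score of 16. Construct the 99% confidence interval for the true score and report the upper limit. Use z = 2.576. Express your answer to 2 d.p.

SEM = 3.700×√(1 − 0.590) ≈ 2.369
Half-width = 2.576×2.369 ≈ 6.103
Upper limit = 16 + 6.103 ≈ 22.103

22.10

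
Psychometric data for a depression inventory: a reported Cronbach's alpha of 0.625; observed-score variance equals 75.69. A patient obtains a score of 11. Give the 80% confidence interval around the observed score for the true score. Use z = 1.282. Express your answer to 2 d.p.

SD = √75.69 = 8.700
SEM = 8.700 × √(1 − 0.625) = 8.700 × √0.375 ≈ 8.700 × 0.612 ≈ 5.328
Half-width = 1.282×5.328 ≈ 6.830
Interval: (4.170, 17.830)

[4.17, 17.83]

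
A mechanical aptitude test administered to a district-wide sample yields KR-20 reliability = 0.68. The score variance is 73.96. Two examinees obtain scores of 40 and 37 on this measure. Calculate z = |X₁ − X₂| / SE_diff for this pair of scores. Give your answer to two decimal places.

SD = √73.96 = 8.6000
SEM = 8.6000·√(1 − 0.6800) ≈ 4.8649
SE_diff = SEM · √2 ≈ 4.8649 · 1.4142 ≈ 6.8800
z = 3 / 6.8800 ≈ 0.4360

0.44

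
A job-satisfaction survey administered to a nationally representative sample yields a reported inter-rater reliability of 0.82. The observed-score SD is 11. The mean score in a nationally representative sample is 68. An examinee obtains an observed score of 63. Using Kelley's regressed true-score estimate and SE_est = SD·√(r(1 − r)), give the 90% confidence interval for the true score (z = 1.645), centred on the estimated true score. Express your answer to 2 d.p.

[56.95, 70.85]

T̂ = r·X + (1 − r)·M = 0.820×63 + 0.180×68 = 51.660 + 12.240 ≃ 63.900
SE_est = SD × √(r(1 − r)) = 11.000 × √0.148 ≃ 11.000 × 0.384 ≃ 4.226
90% CI: 63.900 ± 6.952 ≃ (56.948, 70.852)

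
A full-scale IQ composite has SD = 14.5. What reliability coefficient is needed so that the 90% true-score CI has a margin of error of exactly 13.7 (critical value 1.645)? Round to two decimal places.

SEM needed = half-width / z = 13.7/1.645 ≈ 8.32827
r = 1 − (SEM / SD)² = 1 − (8.32827 / 14.5)² ≈ 1 − 0.32989 ≈ 0.67011

0.67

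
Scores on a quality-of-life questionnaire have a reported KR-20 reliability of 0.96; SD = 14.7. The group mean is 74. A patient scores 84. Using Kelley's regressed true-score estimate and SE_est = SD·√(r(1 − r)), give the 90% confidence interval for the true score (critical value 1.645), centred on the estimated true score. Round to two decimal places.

[78.86, 88.34]

Estimated true score = 0.9600*84 + (1 − 0.9600)*74 ≈ 83.6000
SE_est = 14.7000*√(0.9600*0.0400) ≈ 2.8806
90% CI: 83.6000 ± 4.7386 ≈ (78.8614, 88.3386)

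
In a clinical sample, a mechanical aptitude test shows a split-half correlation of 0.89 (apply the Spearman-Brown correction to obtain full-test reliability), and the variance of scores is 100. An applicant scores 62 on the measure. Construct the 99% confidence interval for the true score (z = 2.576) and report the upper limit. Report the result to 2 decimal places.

SD = √100 ≈ 10.0000
Spearman-Brown: r = 2(0.89) / (1 + 0.89) = 1.7800 / 1.8900 ≈ 0.9418
SEM = 10.0000 * √(1 − 0.9418) = 10.0000 * √0.0582 ≈ 10.0000 * 0.2412 ≈ 2.4125
2.576 * SEM ≈ 6.2146
Upper limit = 62 + 6.2146 ≈ 68.2146

68.21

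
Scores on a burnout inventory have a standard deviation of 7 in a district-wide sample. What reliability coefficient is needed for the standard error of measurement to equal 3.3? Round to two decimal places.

0.78

r = 1 − (SEM / SD)² = 1 − (3.30000 / 7)² ≈ 1 − 0.22224 ≈ 0.77776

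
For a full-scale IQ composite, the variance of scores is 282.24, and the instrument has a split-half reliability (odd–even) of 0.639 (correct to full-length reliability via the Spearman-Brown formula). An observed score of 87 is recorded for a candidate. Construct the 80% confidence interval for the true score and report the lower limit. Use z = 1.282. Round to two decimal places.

SD = √282.24 ≈ 16.80000
r_full = 2·0.639 / (1 + 0.639) ≈ 0.77974
SEM = 16.80000·√(1 − 0.77974) ≈ 7.88449
Half-width = 1.282·7.88449 ≈ 10.10791
Lower bound: 87 − 10.10791 = 76.89209

76.89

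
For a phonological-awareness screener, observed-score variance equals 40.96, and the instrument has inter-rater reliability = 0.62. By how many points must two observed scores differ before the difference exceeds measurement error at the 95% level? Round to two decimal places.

10.94

σ = 40.96^(1/2) = 6.4000
SEM = 6.4000 * √(1 − 0.6200) = 6.4000 * √0.3800 ≈ 6.4000 * 0.6164 ≈ 3.9452
SE_diff = SEM * √2 ≈ 3.9452 * 1.4142 ≈ 5.5794
Smallest detectable difference = 1.96*5.5794 ≈ 10.9356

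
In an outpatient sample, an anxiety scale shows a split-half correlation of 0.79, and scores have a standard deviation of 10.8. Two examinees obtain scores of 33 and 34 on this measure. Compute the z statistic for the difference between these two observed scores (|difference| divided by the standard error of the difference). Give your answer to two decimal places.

0.19

Spearman-Brown: r = 2(0.79) / (1 + 0.79) = 1.580 / 1.790 ≃ 0.883
SEM = 10.800 · √(1 − 0.883) = 10.800 · √0.117 ≃ 10.800 · 0.343 ≃ 3.699
Standard error of the difference = 3.699·√2 ≃ 5.231
z = |33 − 34| / 5.231 = 1 / 5.231 ≃ 0.191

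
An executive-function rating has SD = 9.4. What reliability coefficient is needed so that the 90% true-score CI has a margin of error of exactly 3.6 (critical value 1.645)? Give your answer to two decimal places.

SEM needed = half-width / z = 3.6/1.645 ≃ 2.188
r = 1 − (SEM / SD)² = 1 − (2.188 / 9.4)² ≃ 1 − 0.054 ≃ 0.946

0.95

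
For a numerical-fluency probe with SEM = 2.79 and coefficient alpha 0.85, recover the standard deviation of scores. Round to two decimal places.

7.20

SD = 2.79 / √(1 − 0.85) ≃ 7.2037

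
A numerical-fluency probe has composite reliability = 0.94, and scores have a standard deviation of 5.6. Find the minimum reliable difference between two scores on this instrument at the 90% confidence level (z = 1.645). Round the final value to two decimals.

3.19

SEM = 5.600 * √(1 − 0.940) = 5.600 * √0.060 ≈ 5.600 * 0.245 ≈ 1.372
SE_diff = SEM * √2 ≈ 1.372 * 1.414 ≈ 1.940
Minimum reliable difference = 1.645 * SE_diff ≈ 1.645 * 1.940 ≈ 3.191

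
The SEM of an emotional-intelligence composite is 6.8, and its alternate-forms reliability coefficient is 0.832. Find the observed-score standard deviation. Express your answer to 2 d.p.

16.59

σ = SEM·(1 − r)^(−1/2) ≈ 6.8*2.440 ≈ 16.590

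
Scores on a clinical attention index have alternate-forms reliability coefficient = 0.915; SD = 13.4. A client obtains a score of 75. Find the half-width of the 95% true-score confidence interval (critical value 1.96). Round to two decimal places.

7.66

The standard error of measurement is 13.400×√(1 − 0.915) ≈ 13.400×0.292 ≈ 3.907.
Half-width = 1.96×3.907 ≈ 7.657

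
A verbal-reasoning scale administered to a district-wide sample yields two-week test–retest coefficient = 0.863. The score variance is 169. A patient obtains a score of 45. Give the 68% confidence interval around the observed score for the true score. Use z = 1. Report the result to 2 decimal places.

σ = 169^(1/2) = 13.0000
SEM = 13.0000 × √(1 − 0.8630) = 13.0000 × √0.1370 ≈ 13.0000 × 0.3701 ≈ 4.8118
1 × SEM ≈ 4.8118
CI = 45 ± 4.8118 → [40.1882, 49.8118]

[40.19, 49.81]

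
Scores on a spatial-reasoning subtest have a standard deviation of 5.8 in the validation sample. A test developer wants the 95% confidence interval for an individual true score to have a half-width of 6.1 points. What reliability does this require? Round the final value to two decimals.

0.71

SEM needed = half-width / z = 6.1/1.96 ≈ 3.112
r = 1 − (SEM / SD)² = 1 − (3.112 / 5.8)² ≈ 1 − 0.288 ≈ 0.712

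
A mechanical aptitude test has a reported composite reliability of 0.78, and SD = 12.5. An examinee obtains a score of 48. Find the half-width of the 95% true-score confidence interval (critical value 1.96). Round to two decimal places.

SEM = 12.50000 * √(1 − 0.78000) = 12.50000 * √0.22000 ≃ 12.50000 * 0.46904 ≃ 5.86302
Margin = 1.96 * 5.86302 ≃ 11.49152

11.49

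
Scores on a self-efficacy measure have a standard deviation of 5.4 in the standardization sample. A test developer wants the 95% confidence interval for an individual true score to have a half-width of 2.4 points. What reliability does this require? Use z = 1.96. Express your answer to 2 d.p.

Required SEM = 2.4 / 1.96 ≈ 1.224
r = 1 − (1.224/5.4)² ≈ 1 − 0.051 ≈ 0.949

0.95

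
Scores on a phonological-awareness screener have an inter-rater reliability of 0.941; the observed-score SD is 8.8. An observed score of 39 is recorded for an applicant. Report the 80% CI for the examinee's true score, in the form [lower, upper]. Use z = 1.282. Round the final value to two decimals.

[36.26, 41.74]

SEM = 8.8000 · √(1 − 0.9410) = 8.8000 · √0.0590 ≈ 8.8000 · 0.2429 ≈ 2.1375
1.282 · SEM ≈ 2.7403
CI = 39 ± 2.7403 → [36.2597, 41.7403]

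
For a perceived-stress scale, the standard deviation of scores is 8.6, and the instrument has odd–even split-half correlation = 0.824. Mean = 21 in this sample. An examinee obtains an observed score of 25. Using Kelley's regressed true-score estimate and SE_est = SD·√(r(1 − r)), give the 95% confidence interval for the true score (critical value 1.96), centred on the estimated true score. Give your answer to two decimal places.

Full-length reliability (Spearman-Brown) = 2(0.824)/(1+0.824) ≈ 0.904
Estimated true score = 0.904*25 + (1 − 0.904)*21 ≈ 24.614
SE_est = SD * √(r(1 − r)) = 8.600 * √0.087 ≈ 8.600 * 0.295 ≈ 2.539
95% CI: 24.614 ± 4.977 ≈ (19.637, 29.591)

[19.64, 29.59]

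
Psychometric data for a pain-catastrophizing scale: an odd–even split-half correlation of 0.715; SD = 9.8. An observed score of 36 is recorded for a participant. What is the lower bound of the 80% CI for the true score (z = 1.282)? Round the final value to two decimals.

30.88

Spearman-Brown: r = 2(0.715) / (1 + 0.715) = 1.430 / 1.715 ≈ 0.834
SEM = 9.800 * √(1 − 0.834) = 9.800 * √0.166 ≈ 9.800 * 0.408 ≈ 3.995
1.282 * SEM ≈ 5.122
Lower limit = 36 − 5.122 ≈ 30.878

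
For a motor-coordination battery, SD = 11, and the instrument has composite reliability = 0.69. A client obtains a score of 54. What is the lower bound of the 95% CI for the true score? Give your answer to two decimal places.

42.00

The standard error of measurement is 11.000×√(1 − 0.690) ≈ 11.000×0.557 ≈ 6.125.
1.96 × SEM ≈ 12.004
Lower bound: 54 − 12.004 = 41.996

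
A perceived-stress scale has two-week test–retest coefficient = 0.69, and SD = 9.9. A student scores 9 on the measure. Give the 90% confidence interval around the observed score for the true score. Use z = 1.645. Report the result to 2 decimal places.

[-0.07, 18.07]

SEM = 9.9000×√(1 − 0.6900) ≈ 5.5121
Half-width = 1.645×5.5121 ≈ 9.0674
CI = 9 ± 9.0674 → [-0.0674, 18.0674]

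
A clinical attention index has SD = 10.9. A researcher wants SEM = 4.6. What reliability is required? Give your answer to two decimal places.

0.82

Required reliability = 1 − (SEM/SD)² = 1 − 0.1781 ≈ 0.8219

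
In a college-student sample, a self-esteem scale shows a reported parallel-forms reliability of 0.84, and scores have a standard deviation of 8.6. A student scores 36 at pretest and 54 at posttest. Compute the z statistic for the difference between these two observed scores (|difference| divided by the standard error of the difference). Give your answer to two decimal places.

3.70

SEM = 8.6000 * √(1 − 0.8400) = 8.6000 * √0.1600 ≈ 8.6000 * 0.4000 ≈ 3.4400
SE_diff = SEM * √2 ≈ 3.4400 * 1.4142 ≈ 4.8649
z = 18 / 4.8649 ≈ 3.7000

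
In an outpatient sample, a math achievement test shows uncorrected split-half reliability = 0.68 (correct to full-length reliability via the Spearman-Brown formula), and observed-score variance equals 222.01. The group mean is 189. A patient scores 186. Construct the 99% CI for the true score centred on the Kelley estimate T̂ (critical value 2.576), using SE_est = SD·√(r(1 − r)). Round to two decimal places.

[171.50, 201.64]

SD = √222.01 = 14.900
r_full = 2·0.68 / (1 + 0.68) ≈ 0.810
Estimated true score = 0.810*186 + (1 − 0.810)*189 ≈ 186.571
SE_est = 14.900*√(0.810*0.190) ≈ 5.851
99% CI: 186.571 ± 15.072 ≈ (171.500, 201.643)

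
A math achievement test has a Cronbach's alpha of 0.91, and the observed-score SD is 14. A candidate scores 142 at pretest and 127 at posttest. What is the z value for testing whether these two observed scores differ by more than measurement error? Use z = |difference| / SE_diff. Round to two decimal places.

The standard error of measurement is 14.0000*√(1 − 0.9100) ≈ 14.0000*0.3000 ≈ 4.2000.
SE_diff = SEM * √2 ≈ 4.2000 * 1.4142 ≈ 5.9397
z = 15 / 5.9397 ≈ 2.5254

2.53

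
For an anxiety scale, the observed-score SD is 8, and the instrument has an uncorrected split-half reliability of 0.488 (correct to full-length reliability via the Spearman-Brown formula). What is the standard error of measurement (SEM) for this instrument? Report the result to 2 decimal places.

r_full = 2·0.488 / (1 + 0.488) ≃ 0.656
SEM = 8.000 * √(1 − 0.656) = 8.000 * √0.344 ≃ 8.000 * 0.587 ≃ 4.693

4.69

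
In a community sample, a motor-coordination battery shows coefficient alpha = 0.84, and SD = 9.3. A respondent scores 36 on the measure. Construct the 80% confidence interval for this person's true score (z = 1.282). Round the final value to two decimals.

SEM = 9.3000*√(1 − 0.8400) ≈ 3.7200
Margin = 1.282 * 3.7200 ≈ 4.7690
CI = 36 ± 4.7690 → [31.2310, 40.7690]

[31.23, 40.77]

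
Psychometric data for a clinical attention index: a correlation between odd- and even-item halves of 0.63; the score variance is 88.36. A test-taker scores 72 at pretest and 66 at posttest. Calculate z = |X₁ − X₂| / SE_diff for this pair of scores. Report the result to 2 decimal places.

0.95

σ = 88.36^(1/2) = 9.400
Spearman-Brown: r = 2(0.63) / (1 + 0.63) = 1.260 / 1.630 ≈ 0.773
SEM = 9.400 × √(1 − 0.773) = 9.400 × √0.227 ≈ 9.400 × 0.476 ≈ 4.479
SE_diff = √2 × SEM ≈ 6.334
z = 6 / 6.334 ≈ 0.947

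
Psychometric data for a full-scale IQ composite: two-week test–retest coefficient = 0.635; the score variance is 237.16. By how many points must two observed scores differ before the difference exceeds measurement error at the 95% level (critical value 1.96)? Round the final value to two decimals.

25.79

SD = √237.16 ≈ 15.400
The standard error of measurement is 15.400·√(1 − 0.635) ≈ 15.400·0.604 ≈ 9.304.
SE_diff = SEM · √2 ≈ 9.304 · 1.414 ≈ 13.158
Smallest detectable difference = 1.96·13.158 ≈ 25.789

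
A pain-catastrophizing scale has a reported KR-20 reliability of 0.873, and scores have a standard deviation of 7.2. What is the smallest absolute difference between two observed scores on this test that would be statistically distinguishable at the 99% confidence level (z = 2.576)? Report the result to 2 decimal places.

9.35

SEM = 7.20000·√(1 − 0.87300) ≃ 2.56587
SE_diff = SEM · √2 ≃ 2.56587 · 1.41421 ≃ 3.62869
Smallest detectable difference = 2.576·3.62869 ≃ 9.34749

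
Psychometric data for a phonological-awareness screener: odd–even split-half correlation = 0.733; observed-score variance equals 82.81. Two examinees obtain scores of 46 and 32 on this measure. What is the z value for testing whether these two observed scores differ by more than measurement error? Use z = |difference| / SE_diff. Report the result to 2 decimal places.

σ = 82.81^(1/2) = 9.10000
Spearman-Brown: r = 2(0.733) / (1 + 0.733) = 1.46600 / 1.73300 ≈ 0.84593
SEM = 9.10000 × √(1 − 0.84593) = 9.10000 × √0.15407 ≈ 9.10000 × 0.39252 ≈ 3.57189
SE_diff = √2 × SEM ≈ 5.05141
z = 14 / 5.05141 ≈ 2.77150

2.77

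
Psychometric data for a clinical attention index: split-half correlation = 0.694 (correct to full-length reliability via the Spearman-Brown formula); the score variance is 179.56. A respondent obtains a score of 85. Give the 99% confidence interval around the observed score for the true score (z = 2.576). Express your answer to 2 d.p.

σ = 179.56^(1/2) = 13.40000
r_full = 2·0.694 / (1 + 0.694) ≃ 0.81936
SEM = 13.40000 * √(1 − 0.81936) = 13.40000 * √0.18064 ≃ 13.40000 * 0.42501 ≃ 5.69520
Margin = 2.576 * 5.69520 ≃ 14.67083
CI = 85 ± 14.67083 → [70.32917, 99.67083]

[70.33, 99.67]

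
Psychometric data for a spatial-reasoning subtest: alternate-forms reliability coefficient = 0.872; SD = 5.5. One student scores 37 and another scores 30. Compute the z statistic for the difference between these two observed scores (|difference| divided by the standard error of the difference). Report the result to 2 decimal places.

2.52

SEM = 5.5000 · √(1 − 0.8720) = 5.5000 · √0.1280 ≃ 5.5000 · 0.3578 ≃ 1.9677
SE_diff = SEM · √2 ≃ 1.9677 · 1.4142 ≃ 2.7828
z = |37 − 30| / 2.7828 = 7 / 2.7828 ≃ 2.5154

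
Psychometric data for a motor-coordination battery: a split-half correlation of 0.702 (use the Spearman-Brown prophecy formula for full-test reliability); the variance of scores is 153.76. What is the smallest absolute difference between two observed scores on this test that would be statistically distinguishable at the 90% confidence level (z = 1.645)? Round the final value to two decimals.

12.07

SD = √153.76 = 12.4000
Spearman-Brown: r = 2(0.702) / (1 + 0.702) = 1.4040 / 1.7020 ≃ 0.8249
SEM = 12.4000 * √(1 − 0.8249) = 12.4000 * √0.1751 ≃ 12.4000 * 0.4184 ≃ 5.1886
Standard error of the difference = 5.1886·√2 ≃ 7.3378
Smallest detectable difference = 1.645*7.3378 ≃ 12.0707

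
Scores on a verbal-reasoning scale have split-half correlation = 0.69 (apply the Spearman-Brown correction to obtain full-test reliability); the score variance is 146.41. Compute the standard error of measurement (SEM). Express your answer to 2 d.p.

5.18

σ = 146.41^(1/2) = 12.1000
Spearman-Brown: r = 2(0.69) / (1 + 0.69) = 1.3800 / 1.6900 ≈ 0.8166
SEM = 12.1000 × √(1 − 0.8166) = 12.1000 × √0.1834 ≈ 12.1000 × 0.4283 ≈ 5.1823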